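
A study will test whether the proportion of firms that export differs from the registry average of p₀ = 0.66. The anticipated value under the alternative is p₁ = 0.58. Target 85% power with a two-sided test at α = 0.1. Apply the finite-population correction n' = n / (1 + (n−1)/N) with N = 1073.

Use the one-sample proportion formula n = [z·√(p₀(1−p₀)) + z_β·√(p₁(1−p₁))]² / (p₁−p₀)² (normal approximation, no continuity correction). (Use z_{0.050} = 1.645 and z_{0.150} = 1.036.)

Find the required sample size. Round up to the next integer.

n = 210

n = [z_{α/2}·√(p₀q₀) + z_β·√(p₁q₁)]² / (p₁ − p₀)²
  = [1.645·√(0.66·0.34) + 1.036·√(0.58·0.42)]² / (-0.08)²
  = [1.645·0.4737 + 1.036·0.4936]² / 0.0064
  = [1.2906]² / 0.0064
  = 260.25
Finite-population correction (N = 1073): 260.25 / (1 + (260.25 − 1)/1073) = 209.61.
Round up → n = 210.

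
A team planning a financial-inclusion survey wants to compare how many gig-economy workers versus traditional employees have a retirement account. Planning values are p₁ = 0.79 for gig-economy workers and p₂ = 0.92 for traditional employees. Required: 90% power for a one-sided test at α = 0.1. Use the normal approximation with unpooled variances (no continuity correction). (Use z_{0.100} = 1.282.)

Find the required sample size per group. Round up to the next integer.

n = (z_α + z_β)² · [p₁(1−p₁) + p₂(1−p₂)] / (p₁ − p₂)²
  = (1.282 + 1.282)² · (0.79·0.21 + 0.92·0.08) / (-0.13)²
  = (2.564)² · (0.1659 + 0.0736) / 0.0169
  = 6.5741 · 0.2395 / 0.0169
  = 93.17
Round up → n = 94 per group.

n = 94 per group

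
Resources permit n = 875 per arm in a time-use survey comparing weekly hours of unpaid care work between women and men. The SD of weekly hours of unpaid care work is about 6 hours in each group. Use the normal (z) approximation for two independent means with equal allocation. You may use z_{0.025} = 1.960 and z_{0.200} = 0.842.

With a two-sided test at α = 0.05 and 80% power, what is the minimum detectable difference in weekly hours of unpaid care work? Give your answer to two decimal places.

Minimum detectable difference ≈ 0.80 hours

δ = (z_{α/2} + z_β) · √((σ₁²+σ₂²)/n)
  = (1.960 + 0.842) · √(72/875)
  = 2.802 · √0.08229
  = 2.802 · 0.2869
  = 0.8038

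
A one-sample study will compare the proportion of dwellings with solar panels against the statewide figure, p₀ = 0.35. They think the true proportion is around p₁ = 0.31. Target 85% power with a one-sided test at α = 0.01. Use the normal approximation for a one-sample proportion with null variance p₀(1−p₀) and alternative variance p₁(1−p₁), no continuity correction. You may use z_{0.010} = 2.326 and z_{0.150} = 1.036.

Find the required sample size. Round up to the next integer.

n = [z_α·√(p₀q₀) + z_β·√(p₁q₁)]² / (p₁ − p₀)²
  = [2.326·√(0.35·0.65) + 1.036·√(0.31·0.69)]² / (-0.04)²
  = [2.326·0.4770 + 1.036·0.4625]² / 0.0016
  = [1.5886]² / 0.0016
  = 1577.23
Round up → n = 1578.

n = 1578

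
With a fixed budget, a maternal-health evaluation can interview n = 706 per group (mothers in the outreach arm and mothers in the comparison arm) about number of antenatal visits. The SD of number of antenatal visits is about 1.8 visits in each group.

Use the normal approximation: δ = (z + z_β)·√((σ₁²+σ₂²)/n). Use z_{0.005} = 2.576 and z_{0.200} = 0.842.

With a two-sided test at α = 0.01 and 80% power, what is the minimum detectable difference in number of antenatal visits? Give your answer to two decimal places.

Minimum detectable difference ≈ 0.33 visits

δ = (z_{α/2} + z_β) · √((σ₁²+σ₂²)/n)
  = (2.576 + 0.842) · √(6.48/706)
  = 3.418 · √0.00918
  = 3.418 · 0.0958
  = 0.3275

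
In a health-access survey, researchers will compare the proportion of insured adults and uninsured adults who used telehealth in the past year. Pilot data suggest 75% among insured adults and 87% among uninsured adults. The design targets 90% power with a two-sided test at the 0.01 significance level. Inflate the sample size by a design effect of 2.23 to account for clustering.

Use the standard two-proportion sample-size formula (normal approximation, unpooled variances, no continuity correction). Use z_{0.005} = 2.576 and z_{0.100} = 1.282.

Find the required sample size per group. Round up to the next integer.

n = 693 per group

n = (z_{α/2} + z_β)² · [p₁(1−p₁) + p₂(1−p₂)] / (p₁ − p₂)²
  = (2.576 + 1.282)² · (0.75·0.25 + 0.87·0.13) / (-0.12)²
  = (3.858)² · (0.1875 + 0.1131) / 0.0144
  = 14.8842 · 0.3006 / 0.0144
  = 310.71
Design effect: 2.23 × 310.71 = 692.88.
Round up → n = 693 per group.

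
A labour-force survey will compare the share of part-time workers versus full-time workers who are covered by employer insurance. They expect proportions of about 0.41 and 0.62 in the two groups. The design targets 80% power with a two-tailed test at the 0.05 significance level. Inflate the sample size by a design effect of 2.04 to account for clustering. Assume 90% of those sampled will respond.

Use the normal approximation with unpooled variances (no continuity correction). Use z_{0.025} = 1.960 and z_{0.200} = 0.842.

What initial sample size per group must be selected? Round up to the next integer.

n = 193 per group

n = (z_{α/2} + z_β)² · [p₁(1−p₁) + p₂(1−p₂)] / (p₁ − p₂)²
  = (1.960 + 0.842)² · (0.41·0.59 + 0.62·0.38) / (-0.21)²
  = (2.802)² · (0.2419 + 0.2356) / 0.0441
  = 7.8512 · 0.4775 / 0.0441
  = 85.01
Design effect: 2.04 × 85.01 = 173.42.
Adjust for 90% response: 173.42 / 0.90 = 192.69.
Round up → n = 193 per group.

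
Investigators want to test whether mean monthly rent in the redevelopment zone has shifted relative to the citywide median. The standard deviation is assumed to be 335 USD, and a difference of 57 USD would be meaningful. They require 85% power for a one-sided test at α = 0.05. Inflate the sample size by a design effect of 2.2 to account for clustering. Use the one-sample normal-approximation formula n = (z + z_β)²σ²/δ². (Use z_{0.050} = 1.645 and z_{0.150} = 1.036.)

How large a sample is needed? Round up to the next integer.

n = 547

n = (z_α + z_β)² · σ² / δ²
  = (1.645 + 1.036)² · 335² / 57²
  = 7.1878 · 112225 / 3249
  = 248.28
Design effect: 2.2 × 248.28 = 546.21.
Round up → n = 547.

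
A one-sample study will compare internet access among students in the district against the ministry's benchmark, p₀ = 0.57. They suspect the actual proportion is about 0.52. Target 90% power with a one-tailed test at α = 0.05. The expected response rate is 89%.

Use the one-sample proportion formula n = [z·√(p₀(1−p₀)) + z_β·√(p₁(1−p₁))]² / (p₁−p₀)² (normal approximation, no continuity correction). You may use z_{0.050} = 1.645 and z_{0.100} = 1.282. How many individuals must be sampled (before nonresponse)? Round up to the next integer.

n = 952

n = [z_α·√(p₀q₀) + z_β·√(p₁q₁)]² / (p₁ − p₀)²
  = [1.645·√(0.57·0.43) + 1.282·√(0.52·0.48)]² / (-0.05)²
  = [1.645·0.4951 + 1.282·0.4996]² / 0.0025
  = [1.4549]² / 0.0025
  = 846.68
Adjust for 89% response: 846.68 / 0.89 = 951.32.
Round up → n = 952.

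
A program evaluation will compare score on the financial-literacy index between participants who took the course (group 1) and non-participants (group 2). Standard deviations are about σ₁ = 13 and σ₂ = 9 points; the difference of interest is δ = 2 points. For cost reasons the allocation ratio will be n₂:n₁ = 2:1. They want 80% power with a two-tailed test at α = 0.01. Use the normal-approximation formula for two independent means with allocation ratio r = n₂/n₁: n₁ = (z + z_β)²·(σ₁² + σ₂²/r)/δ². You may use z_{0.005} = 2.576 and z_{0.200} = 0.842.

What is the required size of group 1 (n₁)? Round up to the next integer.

n₁ = 612

n₁ = (z_{α/2} + z_β)² · (σ₁² + σ₂²/r) / δ²
   = (2.576 + 0.842)² · (13² + 9²/2) / 2²
   = 11.6827 · (169 + 40.5) / 4
   = 11.6827 · 209.5 / 4
   = 611.88
Round up → n₁ = 612; n₂ = r·n₁ = 2 × 612 = 1224.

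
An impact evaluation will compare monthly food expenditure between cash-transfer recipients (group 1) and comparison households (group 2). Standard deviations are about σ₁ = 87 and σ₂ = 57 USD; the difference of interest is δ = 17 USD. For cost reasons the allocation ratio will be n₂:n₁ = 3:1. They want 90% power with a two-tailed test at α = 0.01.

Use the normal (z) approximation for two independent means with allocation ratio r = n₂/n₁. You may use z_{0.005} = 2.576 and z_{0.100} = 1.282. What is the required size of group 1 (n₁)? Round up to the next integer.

n₁ = (z_{α/2} + z_β)² · (σ₁² + σ₂²/r) / δ²
   = (2.576 + 1.282)² · (87² + 57²/3) / 17²
   = 14.8842 · (7569 + 1083) / 289
   = 14.8842 · 8652 / 289
   = 445.60
Round up → n₁ = 446; n₂ = r·n₁ = 3 × 446 = 1338.

n₁ = 446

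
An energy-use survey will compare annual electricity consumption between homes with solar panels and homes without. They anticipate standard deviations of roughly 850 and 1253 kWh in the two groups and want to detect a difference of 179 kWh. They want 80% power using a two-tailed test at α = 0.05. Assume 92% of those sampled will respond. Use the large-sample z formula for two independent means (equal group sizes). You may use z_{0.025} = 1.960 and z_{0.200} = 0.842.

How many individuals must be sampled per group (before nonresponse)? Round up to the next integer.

n = 611 per group

n = (z_{α/2} + z_β)² · (σ₁² + σ₂²) / δ²
  = (1.960 + 0.842)² · (850² + 1253² = 2292509) / 179²
  = 7.8512 · 2292509 / 32041
  = 561.75
Adjust for 92% response: 561.75 / 0.92 = 610.60.
Round up → n = 611 per group.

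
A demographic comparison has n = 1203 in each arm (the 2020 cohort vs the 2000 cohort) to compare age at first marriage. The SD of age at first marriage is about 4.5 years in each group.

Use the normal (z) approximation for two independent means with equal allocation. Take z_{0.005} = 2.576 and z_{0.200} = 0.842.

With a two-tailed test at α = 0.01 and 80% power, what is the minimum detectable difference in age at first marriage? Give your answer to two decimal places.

δ = (z_{α/2} + z_β) · √((σ₁²+σ₂²)/n)
  = (2.576 + 0.842) · √(40.5/1203)
  = 3.418 · √0.03367
  = 3.418 · 0.1835
  = 0.6271

Minimum detectable difference ≈ 0.63 years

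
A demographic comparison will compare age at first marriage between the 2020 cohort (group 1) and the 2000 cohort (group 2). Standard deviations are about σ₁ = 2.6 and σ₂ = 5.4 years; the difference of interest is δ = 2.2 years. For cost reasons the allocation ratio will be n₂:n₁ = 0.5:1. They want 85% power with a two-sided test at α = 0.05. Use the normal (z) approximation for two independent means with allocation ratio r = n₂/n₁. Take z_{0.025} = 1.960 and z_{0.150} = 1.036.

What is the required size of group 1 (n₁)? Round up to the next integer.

n₁ = (z_{α/2} + z_β)² · (σ₁² + σ₂²/r) / δ²
   = (1.960 + 1.036)² · (2.6² + 5.4²/0.5) / 2.2²
   = 8.9760 · (6.76 + 58.32) / 4.84
   = 8.9760 · 65.08 / 4.84
   = 120.69
Round up → n₁ = 121; n₂ = r·n₁ = 0.5 × 121 = 61.

n₁ = 121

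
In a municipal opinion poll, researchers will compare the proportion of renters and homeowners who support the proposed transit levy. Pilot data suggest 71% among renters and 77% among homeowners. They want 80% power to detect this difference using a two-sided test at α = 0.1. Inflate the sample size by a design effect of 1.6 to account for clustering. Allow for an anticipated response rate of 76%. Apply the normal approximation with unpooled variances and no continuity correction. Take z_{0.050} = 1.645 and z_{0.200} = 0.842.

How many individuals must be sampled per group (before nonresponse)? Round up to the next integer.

n = 1386 per group

n = (z_{α/2} + z_β)² · [p₁(1−p₁) + p₂(1−p₂)] / (p₁ − p₂)²
  = (1.645 + 0.842)² · (0.71·0.29 + 0.77·0.23) / (-0.06)²
  = (2.487)² · (0.2059 + 0.1771) / 0.0036
  = 6.1852 · 0.3830 / 0.0036
  = 658.03
Design effect: 1.6 × 658.03 = 1052.85.
Adjust for 76% response: 1052.85 / 0.76 = 1385.33.
Round up → n = 1386 per group.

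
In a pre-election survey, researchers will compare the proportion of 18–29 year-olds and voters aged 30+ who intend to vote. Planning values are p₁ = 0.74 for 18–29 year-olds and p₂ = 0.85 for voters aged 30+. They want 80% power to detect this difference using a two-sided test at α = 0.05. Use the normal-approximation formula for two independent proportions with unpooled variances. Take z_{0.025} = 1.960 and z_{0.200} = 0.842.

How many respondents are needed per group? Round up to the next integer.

n = 208 per group

n = (z_{α/2} + z_β)² · [p₁(1−p₁) + p₂(1−p₂)] / (p₁ − p₂)²
  = (1.960 + 0.842)² · (0.74·0.26 + 0.85·0.15) / (-0.11)²
  = (2.802)² · (0.1924 + 0.1275) / 0.0121
  = 7.8512 · 0.3199 / 0.0121
  = 207.57
Round up → n = 208 per group.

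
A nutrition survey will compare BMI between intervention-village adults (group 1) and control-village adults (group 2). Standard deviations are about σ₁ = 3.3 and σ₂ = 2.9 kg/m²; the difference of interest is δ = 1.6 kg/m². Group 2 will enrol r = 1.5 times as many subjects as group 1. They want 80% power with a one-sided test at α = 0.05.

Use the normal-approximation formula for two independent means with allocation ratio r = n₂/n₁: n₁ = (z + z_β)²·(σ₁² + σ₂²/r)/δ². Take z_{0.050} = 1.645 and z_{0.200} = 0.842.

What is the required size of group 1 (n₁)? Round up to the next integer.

n₁ = 40

n₁ = (z_α + z_β)² · (σ₁² + σ₂²/r) / δ²
   = (1.645 + 0.842)² · (3.3² + 2.9²/1.5) / 1.6²
   = 6.1852 · (10.89 + 5.6067) / 2.56
   = 6.1852 · 16.4967 / 2.56
   = 39.86
Round up → n₁ = 40; n₂ = r·n₁ = 1.5 × 40 = 60.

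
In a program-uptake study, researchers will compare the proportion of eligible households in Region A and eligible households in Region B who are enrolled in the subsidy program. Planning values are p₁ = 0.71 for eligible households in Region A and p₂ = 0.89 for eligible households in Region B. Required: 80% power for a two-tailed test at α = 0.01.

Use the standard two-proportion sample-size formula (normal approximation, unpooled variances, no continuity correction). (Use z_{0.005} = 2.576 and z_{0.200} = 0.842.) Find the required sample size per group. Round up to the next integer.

n = 110 per group

n = (z_{α/2} + z_β)² · [p₁(1−p₁) + p₂(1−p₂)] / (p₁ − p₂)²
  = (2.576 + 0.842)² · (0.71·0.29 + 0.89·0.11) / (-0.18)²
  = (3.418)² · (0.2059 + 0.0979) / 0.0324
  = 11.6827 · 0.3038 / 0.0324
  = 109.54
Round up → n = 110 per group.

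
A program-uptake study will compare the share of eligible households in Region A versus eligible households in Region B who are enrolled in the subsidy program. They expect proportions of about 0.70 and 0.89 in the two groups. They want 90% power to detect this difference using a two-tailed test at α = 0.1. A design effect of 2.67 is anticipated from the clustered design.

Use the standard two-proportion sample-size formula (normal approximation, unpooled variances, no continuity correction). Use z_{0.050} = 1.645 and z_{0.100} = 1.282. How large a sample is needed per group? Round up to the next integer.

n = 196 per group

n = (z_{α/2} + z_β)² · [p₁(1−p₁) + p₂(1−p₂)] / (p₁ − p₂)²
  = (1.645 + 1.282)² · (0.70·0.30 + 0.89·0.11) / (-0.19)²
  = (2.927)² · (0.2100 + 0.0979) / 0.0361
  = 8.5673 · 0.3079 / 0.0361
  = 73.07
Design effect: 2.67 × 73.07 = 195.10.
Round up → n = 196 per group.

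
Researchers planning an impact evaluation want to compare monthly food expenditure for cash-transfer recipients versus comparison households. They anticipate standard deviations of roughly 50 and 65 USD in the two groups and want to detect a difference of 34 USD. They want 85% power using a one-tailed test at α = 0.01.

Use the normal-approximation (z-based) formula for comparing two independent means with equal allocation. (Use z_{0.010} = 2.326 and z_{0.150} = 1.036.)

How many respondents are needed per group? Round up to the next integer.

n = 66 per group

n = (z_α + z_β)² · (σ₁² + σ₂²) / δ²
  = (2.326 + 1.036)² · (50² + 65² = 6725) / 34²
  = 11.3030 · 6725 / 1156
  = 65.76
Round up → n = 66 per group.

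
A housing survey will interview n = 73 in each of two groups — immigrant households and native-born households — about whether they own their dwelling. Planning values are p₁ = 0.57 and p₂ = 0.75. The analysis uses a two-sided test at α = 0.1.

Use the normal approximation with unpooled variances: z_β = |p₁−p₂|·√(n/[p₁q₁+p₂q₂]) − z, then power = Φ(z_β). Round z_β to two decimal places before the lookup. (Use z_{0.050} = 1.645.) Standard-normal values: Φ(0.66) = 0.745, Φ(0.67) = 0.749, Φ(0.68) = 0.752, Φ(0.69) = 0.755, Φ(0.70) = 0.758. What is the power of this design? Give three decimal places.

z_β = |p₁−p₂|·√(n/[p₁q₁+p₂q₂]) − z_{α/2}
    = 0.18 · √(73/0.4326) − 1.645
    = 0.18 · 12.9903 − 1.645
    = 2.3382 − 1.645 = 0.6932 → 0.69
Power = Φ(0.69) = 0.755.

Power ≈ 0.755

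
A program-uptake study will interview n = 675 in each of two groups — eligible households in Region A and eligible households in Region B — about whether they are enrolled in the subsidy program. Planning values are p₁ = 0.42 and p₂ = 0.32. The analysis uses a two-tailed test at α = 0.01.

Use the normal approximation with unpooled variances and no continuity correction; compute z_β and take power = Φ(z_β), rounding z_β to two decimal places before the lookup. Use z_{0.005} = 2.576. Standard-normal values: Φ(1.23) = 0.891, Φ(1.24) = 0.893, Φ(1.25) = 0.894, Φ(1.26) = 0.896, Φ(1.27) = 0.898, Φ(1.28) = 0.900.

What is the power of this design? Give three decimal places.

Power ≈ 0.894

z_β = |p₁−p₂|·√(n/[p₁q₁+p₂q₂]) − z_{α/2}
    = 0.10 · √(675/0.4612) − 2.576
    = 0.10 · 38.2567 − 2.576
    = 3.8257 − 2.576 = 1.2497 → 1.25
Power = Φ(1.25) = 0.894.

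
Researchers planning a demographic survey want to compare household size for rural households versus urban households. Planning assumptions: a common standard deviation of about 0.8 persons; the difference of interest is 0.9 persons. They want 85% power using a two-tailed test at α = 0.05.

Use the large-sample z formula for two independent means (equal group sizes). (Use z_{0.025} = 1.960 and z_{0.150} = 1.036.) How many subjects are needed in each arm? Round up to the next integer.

n = 15 per group

n = (z_{α/2} + z_β)² · (σ₁² + σ₂²) / δ²
  = (1.960 + 1.036)² · (2·0.8² = 1.28) / 0.9²
  = 8.9760 · 1.28 / 0.81
  = 14.18
Round up → n = 15 per group.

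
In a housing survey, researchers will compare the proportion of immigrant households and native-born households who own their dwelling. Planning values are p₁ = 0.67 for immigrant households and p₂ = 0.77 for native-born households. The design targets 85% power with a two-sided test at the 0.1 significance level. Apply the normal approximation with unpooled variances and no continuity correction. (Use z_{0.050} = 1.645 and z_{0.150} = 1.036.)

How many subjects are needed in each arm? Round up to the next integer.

n = 287 per group

n = (z_{α/2} + z_β)² · [p₁(1−p₁) + p₂(1−p₂)] / (p₁ − p₂)²
  = (1.645 + 1.036)² · (0.67·0.33 + 0.77·0.23) / (-0.10)²
  = (2.681)² · (0.2211 + 0.1771) / 0.0100
  = 7.1878 · 0.3982 / 0.0100
  = 286.22
Round up → n = 287 per group.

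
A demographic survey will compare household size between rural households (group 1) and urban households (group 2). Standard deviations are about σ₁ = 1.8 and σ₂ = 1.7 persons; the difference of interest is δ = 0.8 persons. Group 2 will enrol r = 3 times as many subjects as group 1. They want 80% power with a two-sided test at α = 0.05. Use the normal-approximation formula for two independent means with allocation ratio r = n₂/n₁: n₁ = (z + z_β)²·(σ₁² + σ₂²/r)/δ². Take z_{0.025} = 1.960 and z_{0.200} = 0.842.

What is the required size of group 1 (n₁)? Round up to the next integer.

n₁ = (z_{α/2} + z_β)² · (σ₁² + σ₂²/r) / δ²
   = (1.960 + 0.842)² · (1.8² + 1.7²/3) / 0.8²
   = 7.8512 · (3.24 + 0.96333) / 0.64
   = 7.8512 · 4.2033 / 0.64
   = 51.56
Round up → n₁ = 52; n₂ = r·n₁ = 3 × 52 = 156.

n₁ = 52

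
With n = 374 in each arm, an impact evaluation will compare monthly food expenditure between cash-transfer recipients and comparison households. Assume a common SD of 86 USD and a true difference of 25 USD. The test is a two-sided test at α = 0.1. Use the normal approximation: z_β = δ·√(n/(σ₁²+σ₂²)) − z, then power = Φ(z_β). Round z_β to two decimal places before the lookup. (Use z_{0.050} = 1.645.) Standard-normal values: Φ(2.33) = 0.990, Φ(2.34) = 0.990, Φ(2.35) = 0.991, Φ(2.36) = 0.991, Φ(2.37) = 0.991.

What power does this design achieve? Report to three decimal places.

z_β = δ·√(n/(σ₁²+σ₂²)) − z_{α/2}
    = 25 · √(374/14792) − 1.645
    = 25 · 0.15901 − 1.645
    = 3.9752 − 1.645 = 2.3302 → 2.33
Power = Φ(2.33) = 0.990.

Power ≈ 0.990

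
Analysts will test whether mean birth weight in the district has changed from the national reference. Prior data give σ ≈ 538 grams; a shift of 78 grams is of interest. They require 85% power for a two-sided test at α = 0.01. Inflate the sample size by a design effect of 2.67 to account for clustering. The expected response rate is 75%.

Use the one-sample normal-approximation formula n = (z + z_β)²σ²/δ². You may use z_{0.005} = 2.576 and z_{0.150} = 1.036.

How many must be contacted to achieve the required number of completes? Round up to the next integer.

n = 2210

n = (z_{α/2} + z_β)² · σ² / δ²
  = (2.576 + 1.036)² · 538² / 78²
  = 13.0465 · 289444 / 6084
  = 620.68
Design effect: 2.67 × 620.68 = 1657.23.
Adjust for 75% response: 1657.23 / 0.75 = 2209.64.
Round up → n = 2210.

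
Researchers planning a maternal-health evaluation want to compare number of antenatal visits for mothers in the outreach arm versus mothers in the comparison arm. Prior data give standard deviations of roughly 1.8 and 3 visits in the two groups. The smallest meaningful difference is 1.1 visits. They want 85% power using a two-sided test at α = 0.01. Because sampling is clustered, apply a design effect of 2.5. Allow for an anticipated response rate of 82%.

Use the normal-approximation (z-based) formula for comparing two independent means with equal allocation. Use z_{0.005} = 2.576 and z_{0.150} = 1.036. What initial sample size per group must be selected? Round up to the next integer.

n = (z_{α/2} + z_β)² · (σ₁² + σ₂²) / δ²
  = (2.576 + 1.036)² · (1.8² + 3² = 12.24) / 1.1²
  = 13.0465 · 12.24 / 1.21
  = 131.97
Design effect: 2.5 × 131.97 = 329.94.
Adjust for 82% response: 329.94 / 0.82 = 402.36.
Round up → n = 403 per group.

n = 403 per group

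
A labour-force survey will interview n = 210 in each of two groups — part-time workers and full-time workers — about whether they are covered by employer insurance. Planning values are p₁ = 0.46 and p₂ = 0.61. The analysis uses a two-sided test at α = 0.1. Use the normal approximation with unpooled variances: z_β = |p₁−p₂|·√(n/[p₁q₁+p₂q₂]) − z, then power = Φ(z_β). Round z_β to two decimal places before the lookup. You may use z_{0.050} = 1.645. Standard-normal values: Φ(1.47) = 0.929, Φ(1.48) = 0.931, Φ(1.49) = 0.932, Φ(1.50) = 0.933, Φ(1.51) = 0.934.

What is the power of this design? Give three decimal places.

z_β = |p₁−p₂|·√(n/[p₁q₁+p₂q₂]) − z_{α/2}
    = 0.15 · √(210/0.4863) − 1.645
    = 0.15 · 20.7806 − 1.645
    = 3.1171 − 1.645 = 1.4721 → 1.47
Power = Φ(1.47) = 0.929.

Power ≈ 0.929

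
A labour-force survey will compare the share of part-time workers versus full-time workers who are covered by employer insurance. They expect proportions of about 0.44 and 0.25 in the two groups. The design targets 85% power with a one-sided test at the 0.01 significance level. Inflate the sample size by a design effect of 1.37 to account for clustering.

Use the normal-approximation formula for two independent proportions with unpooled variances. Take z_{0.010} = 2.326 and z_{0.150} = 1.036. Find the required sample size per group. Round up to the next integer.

n = 187 per group

n = (z_α + z_β)² · [p₁(1−p₁) + p₂(1−p₂)] / (p₁ − p₂)²
  = (2.326 + 1.036)² · (0.44·0.56 + 0.25·0.75) / (0.19)²
  = (3.362)² · (0.2464 + 0.1875) / 0.0361
  = 11.3030 · 0.4339 / 0.0361
  = 135.86
Design effect: 1.37 × 135.86 = 186.12.
Round up → n = 187 per group.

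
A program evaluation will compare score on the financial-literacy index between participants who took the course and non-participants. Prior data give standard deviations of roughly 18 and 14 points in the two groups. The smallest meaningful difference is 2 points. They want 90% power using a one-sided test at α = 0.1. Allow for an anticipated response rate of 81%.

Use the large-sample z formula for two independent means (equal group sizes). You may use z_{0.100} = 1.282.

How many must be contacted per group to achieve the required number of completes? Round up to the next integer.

n = 1056 per group

n = (z_α + z_β)² · (σ₁² + σ₂²) / δ²
  = (1.282 + 1.282)² · (18² + 14² = 520) / 2²
  = 6.5741 · 520 / 4
  = 854.63
Adjust for 81% response: 854.63 / 0.81 = 1055.10.
Round up → n = 1056 per group.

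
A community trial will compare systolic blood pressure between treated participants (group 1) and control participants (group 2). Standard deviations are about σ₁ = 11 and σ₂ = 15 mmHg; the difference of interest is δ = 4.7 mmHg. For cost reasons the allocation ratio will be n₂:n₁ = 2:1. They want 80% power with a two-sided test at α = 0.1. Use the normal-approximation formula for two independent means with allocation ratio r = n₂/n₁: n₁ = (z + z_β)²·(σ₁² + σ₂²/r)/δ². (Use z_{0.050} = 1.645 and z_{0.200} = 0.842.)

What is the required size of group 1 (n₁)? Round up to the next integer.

n₁ = (z_{α/2} + z_β)² · (σ₁² + σ₂²/r) / δ²
   = (1.645 + 0.842)² · (11² + 15²/2) / 4.7²
   = 6.1852 · (121 + 112.5) / 22.09
   = 6.1852 · 233.5 / 22.09
   = 65.38
Round up → n₁ = 66; n₂ = r·n₁ = 2 × 66 = 132.

n₁ = 66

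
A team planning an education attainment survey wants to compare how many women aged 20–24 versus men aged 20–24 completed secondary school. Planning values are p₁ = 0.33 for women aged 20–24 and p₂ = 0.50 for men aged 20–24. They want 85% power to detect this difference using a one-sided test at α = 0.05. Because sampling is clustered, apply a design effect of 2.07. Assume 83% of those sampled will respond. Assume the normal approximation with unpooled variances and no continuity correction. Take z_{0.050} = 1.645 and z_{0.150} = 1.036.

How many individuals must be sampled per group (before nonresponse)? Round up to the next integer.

n = (z_α + z_β)² · [p₁(1−p₁) + p₂(1−p₂)] / (p₁ − p₂)²
  = (1.645 + 1.036)² · (0.33·0.67 + 0.50·0.50) / (-0.17)²
  = (2.681)² · (0.2211 + 0.2500) / 0.0289
  = 7.1878 · 0.4711 / 0.0289
  = 117.17
Design effect: 2.07 × 117.17 = 242.54.
Adjust for 83% response: 242.54 / 0.83 = 292.21.
Round up → n = 293 per group.

n = 293 per group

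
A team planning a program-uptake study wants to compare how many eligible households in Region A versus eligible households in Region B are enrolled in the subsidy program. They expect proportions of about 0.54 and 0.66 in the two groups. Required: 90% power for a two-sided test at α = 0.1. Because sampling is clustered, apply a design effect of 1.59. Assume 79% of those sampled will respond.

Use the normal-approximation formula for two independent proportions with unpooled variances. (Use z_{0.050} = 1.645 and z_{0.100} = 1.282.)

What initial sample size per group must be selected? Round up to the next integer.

n = (z_{α/2} + z_β)² · [p₁(1−p₁) + p₂(1−p₂)] / (p₁ − p₂)²
  = (1.645 + 1.282)² · (0.54·0.46 + 0.66·0.34) / (-0.12)²
  = (2.927)² · (0.2484 + 0.2244) / 0.0144
  = 8.5673 · 0.4728 / 0.0144
  = 281.29
Design effect: 1.59 × 281.29 = 447.26.
Adjust for 79% response: 447.26 / 0.79 = 566.15.
Round up → n = 567 per group.

n = 567 per group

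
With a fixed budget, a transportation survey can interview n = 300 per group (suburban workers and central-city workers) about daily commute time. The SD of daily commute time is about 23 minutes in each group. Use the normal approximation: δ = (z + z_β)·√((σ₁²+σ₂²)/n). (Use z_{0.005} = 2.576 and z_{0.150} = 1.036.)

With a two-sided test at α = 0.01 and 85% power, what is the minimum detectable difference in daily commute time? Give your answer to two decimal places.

δ = (z_{α/2} + z_β) · √((σ₁²+σ₂²)/n)
  = (2.576 + 1.036) · √(1058/300)
  = 3.612 · √3.5267
  = 3.612 · 1.8779
  = 6.7831

Minimum detectable difference ≈ 6.78 minutes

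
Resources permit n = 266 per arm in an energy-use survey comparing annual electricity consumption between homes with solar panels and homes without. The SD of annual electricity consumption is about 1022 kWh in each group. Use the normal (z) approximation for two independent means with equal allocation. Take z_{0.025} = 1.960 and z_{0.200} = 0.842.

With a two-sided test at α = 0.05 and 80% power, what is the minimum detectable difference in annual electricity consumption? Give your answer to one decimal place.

Minimum detectable difference ≈ 248.3 kWh

δ = (z_{α/2} + z_β) · √((σ₁²+σ₂²)/n)
  = (1.960 + 0.842) · √(2088968/266)
  = 2.802 · √7853.3
  = 2.802 · 88.6186
  = 248.3094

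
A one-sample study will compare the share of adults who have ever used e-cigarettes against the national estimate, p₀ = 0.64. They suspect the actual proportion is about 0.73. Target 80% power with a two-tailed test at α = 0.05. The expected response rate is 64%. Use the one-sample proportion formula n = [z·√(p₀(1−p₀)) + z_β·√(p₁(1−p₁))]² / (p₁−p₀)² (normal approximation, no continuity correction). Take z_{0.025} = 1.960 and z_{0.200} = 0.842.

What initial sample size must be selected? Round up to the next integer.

n = 334

n = [z_{α/2}·√(p₀q₀) + z_β·√(p₁q₁)]² / (p₁ − p₀)²
  = [1.960·√(0.64·0.36) + 0.842·√(0.73·0.27)]² / (0.09)²
  = [1.960·0.4800 + 0.842·0.4440]² / 0.0081
  = [1.3146]² / 0.0081
  = 213.36
Adjust for 64% response: 213.36 / 0.64 = 333.37.
Round up → n = 334.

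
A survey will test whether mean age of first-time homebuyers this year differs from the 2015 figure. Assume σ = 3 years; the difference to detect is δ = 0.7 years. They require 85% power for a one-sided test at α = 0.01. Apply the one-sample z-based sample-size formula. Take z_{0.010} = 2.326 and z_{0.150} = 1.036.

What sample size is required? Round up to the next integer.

n = (z_α + z_β)² · σ² / δ²
  = (2.326 + 1.036)² · 3² / 0.7²
  = 11.3030 · 9 / 0.49
  = 207.61
Round up → n = 208.

n = 208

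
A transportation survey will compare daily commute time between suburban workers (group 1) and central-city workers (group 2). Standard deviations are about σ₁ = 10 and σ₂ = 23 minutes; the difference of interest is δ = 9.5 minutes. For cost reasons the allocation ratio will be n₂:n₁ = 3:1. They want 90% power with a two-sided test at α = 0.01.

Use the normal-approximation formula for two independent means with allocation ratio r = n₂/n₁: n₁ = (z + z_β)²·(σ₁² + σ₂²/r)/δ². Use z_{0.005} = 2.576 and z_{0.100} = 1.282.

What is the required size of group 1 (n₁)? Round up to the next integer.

n₁ = 46

n₁ = (z_{α/2} + z_β)² · (σ₁² + σ₂²/r) / δ²
   = (2.576 + 1.282)² · (10² + 23²/3) / 9.5²
   = 14.8842 · (100 + 176.3333) / 90.25
   = 14.8842 · 276.3333 / 90.25
   = 45.57
Round up → n₁ = 46; n₂ = r·n₁ = 3 × 46 = 138.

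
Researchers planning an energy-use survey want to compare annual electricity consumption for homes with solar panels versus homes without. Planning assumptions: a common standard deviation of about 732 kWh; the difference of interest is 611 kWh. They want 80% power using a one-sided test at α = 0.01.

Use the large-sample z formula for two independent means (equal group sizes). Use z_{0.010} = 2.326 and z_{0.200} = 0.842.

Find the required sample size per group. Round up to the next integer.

n = (z_α + z_β)² · (σ₁² + σ₂²) / δ²
  = (2.326 + 0.842)² · (2·732² = 1071648) / 611²
  = 10.0362 · 1071648 / 373321
  = 28.81
Round up → n = 29 per group.

n = 29 per group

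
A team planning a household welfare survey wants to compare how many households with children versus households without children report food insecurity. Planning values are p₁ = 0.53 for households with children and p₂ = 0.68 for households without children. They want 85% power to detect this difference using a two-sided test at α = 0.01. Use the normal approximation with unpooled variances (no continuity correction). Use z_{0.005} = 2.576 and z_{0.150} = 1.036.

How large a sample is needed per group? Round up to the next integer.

n = (z_{α/2} + z_β)² · [p₁(1−p₁) + p₂(1−p₂)] / (p₁ − p₂)²
  = (2.576 + 1.036)² · (0.53·0.47 + 0.68·0.32) / (-0.15)²
  = (3.612)² · (0.2491 + 0.2176) / 0.0225
  = 13.0465 · 0.4667 / 0.0225
  = 270.61
Round up → n = 271 per group.

n = 271 per group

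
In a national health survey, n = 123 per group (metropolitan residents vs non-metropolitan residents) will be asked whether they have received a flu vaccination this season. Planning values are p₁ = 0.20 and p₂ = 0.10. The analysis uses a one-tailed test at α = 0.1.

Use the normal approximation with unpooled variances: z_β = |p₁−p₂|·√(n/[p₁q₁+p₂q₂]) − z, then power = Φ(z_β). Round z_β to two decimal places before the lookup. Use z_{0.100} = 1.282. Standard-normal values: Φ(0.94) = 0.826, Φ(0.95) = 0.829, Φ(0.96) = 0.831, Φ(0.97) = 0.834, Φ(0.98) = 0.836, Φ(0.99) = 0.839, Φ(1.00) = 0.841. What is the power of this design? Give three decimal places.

z_β = |p₁−p₂|·√(n/[p₁q₁+p₂q₂]) − z_α
    = 0.10 · √(123/0.2500) − 1.282
    = 0.10 · 22.1811 − 1.282
    = 2.2181 − 1.282 = 0.9361 → 0.94
Power = Φ(0.94) = 0.826.

Power ≈ 0.826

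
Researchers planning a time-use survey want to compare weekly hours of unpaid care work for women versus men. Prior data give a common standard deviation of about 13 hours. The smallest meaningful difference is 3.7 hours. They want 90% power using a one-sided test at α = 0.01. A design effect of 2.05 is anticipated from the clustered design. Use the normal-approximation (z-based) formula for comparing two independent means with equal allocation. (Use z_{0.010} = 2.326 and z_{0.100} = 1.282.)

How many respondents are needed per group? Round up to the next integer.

n = (z_α + z_β)² · (σ₁² + σ₂²) / δ²
  = (2.326 + 1.282)² · (2·13² = 338) / 3.7²
  = 13.0177 · 338 / 13.69
  = 321.40
Design effect: 2.05 × 321.40 = 658.87.
Round up → n = 659 per group.

n = 659 per group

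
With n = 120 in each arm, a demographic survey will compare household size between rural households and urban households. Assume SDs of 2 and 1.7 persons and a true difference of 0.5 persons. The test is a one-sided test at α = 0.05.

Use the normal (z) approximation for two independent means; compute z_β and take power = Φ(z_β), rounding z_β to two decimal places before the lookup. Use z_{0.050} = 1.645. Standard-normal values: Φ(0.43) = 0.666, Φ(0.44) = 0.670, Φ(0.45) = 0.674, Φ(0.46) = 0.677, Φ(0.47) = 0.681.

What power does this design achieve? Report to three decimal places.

z_β = δ·√(n/(σ₁²+σ₂²)) − z_α
    = 0.5 · √(120/6.89) − 1.645
    = 0.5 · 4.17331 − 1.645
    = 2.0867 − 1.645 = 0.4417 → 0.44
Power = Φ(0.44) = 0.670.

Power ≈ 0.670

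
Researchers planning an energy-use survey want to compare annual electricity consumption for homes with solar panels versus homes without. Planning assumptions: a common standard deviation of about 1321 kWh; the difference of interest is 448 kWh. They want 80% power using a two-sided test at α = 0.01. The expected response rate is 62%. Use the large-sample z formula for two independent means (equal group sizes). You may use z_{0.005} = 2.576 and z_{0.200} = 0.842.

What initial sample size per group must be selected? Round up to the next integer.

n = (z_{α/2} + z_β)² · (σ₁² + σ₂²) / δ²
  = (2.576 + 0.842)² · (2·1321² = 3490082) / 448²
  = 11.6827 · 3490082 / 200704
  = 203.15
Adjust for 62% response: 203.15 / 0.62 = 327.67.
Round up → n = 328 per group.

n = 328 per group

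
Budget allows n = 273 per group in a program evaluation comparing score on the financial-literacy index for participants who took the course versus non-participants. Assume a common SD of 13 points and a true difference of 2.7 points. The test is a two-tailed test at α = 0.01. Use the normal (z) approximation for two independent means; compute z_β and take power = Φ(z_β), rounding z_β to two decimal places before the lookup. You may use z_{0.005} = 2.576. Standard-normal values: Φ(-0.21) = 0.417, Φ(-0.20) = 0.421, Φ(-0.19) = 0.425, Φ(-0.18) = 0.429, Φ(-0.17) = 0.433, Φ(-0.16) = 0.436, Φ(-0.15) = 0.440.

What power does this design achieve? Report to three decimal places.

Power ≈ 0.440

z_β = δ·√(n/(σ₁²+σ₂²)) − z_{α/2}
    = 2.7 · √(273/338) − 2.576
    = 2.7 · 0.89872 − 2.576
    = 2.4265 − 2.576 = -0.1495 → -0.15
Power = Φ(-0.15) = 0.440.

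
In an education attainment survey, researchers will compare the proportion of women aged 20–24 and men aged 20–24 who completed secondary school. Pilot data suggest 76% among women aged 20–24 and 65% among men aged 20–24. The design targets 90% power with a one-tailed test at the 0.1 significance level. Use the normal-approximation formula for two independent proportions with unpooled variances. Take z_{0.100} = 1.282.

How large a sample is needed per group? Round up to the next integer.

n = (z_α + z_β)² · [p₁(1−p₁) + p₂(1−p₂)] / (p₁ − p₂)²
  = (1.282 + 1.282)² · (0.76·0.24 + 0.65·0.35) / (0.11)²
  = (2.564)² · (0.1824 + 0.2275) / 0.0121
  = 6.5741 · 0.4099 / 0.0121
  = 222.70
Round up → n = 223 per group.

n = 223 per group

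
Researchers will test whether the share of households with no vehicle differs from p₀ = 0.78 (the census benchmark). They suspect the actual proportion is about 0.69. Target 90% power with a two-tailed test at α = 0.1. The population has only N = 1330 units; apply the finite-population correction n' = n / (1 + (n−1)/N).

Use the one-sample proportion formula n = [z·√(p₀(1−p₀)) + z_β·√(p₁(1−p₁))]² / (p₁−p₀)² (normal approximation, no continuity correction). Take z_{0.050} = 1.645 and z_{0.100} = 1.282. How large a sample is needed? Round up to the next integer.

n = 175

n = [z_{α/2}·√(p₀q₀) + z_β·√(p₁q₁)]² / (p₁ − p₀)²
  = [1.645·√(0.78·0.22) + 1.282·√(0.69·0.31)]² / (-0.09)²
  = [1.645·0.4142 + 1.282·0.4625]² / 0.0081
  = [1.2744]² / 0.0081
  = 200.49
Finite-population correction (N = 1330): 200.49 / (1 + (200.49 − 1)/1330) = 174.34.
Round up → n = 175.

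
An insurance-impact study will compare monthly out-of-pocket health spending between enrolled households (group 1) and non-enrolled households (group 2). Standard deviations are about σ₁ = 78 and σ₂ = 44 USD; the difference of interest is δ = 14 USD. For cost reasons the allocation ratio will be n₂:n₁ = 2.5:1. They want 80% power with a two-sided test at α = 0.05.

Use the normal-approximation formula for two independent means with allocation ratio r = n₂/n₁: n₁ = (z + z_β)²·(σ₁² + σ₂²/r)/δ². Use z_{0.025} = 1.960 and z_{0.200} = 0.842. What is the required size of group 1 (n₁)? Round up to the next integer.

n₁ = 275

n₁ = (z_{α/2} + z_β)² · (σ₁² + σ₂²/r) / δ²
   = (1.960 + 0.842)² · (78² + 44²/2.5) / 14²
   = 7.8512 · (6084 + 774.4) / 196
   = 7.8512 · 6858.4 / 196
   = 274.73
Round up → n₁ = 275; n₂ = r·n₁ = 2.5 × 275 = 688.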